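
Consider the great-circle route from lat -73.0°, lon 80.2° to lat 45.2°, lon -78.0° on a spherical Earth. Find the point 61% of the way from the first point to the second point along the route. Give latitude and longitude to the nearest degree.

≈ lat -13°, lon -67°

Write both endpoints as unit vectors p₁, p₂ with components (cos φ cos λ, cos φ sin λ, sin φ).
The central angle between the endpoints is δ = arccos(p₁·p₂) ≈ 2.626 rad (150.4°).
Interpolate at f = 0.61 with slerp weights a = sin((1−f)δ)/sin δ ≈ 1.732, b = sin(fδ)/sin δ ≈ 2.026.
p = a·p₁ + b·p₂ ≈ (0.383, -0.898, -0.218); φ = arcsin(p_z) ≈ -12.60°, λ = atan2(p_y, p_x) ≈ -66.89°.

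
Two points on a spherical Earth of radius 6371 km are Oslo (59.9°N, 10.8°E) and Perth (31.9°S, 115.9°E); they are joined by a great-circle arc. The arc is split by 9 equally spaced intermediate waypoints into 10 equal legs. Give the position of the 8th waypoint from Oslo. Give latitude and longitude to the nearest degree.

The haversine formula gives a central angle δ ≈ 2.175 rad (124.6°) between the endpoints.
Interpolate at f = 8/10 with slerp weights a = sin((1−f)δ)/sin δ ≈ 0.512, b = sin(fδ)/sin δ ≈ 1.198.
p = a·p₁ + b·p₂ ≈ (-0.192, 0.963, -0.190); φ = arcsin(p_z) ≈ -10.95°, λ = atan2(p_y, p_x) ≈ 101.27°.

≈ 11°S, 101°E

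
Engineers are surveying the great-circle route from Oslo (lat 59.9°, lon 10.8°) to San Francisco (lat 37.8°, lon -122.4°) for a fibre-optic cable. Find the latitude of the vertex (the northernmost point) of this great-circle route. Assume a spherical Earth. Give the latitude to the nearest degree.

≈ 73°

The great circle lies in the plane with unit normal n̂ = (p₁ × p₂)/|p₁ × p₂|.
Here n̂_z ≈ -0.299; the vertex latitude is φ_max = arccos|n̂_z| ≈ 72.6°.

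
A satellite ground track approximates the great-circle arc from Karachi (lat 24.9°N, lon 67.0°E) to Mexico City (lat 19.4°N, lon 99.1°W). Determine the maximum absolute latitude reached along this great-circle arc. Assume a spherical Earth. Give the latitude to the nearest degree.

≈ 73°N

The great circle lies in the plane with unit normal n̂ = (p₁ × p₂)/|p₁ × p₂|.
Here n̂_z ≈ -0.284; the vertex latitude is φ_max = arccos|n̂_z| ≈ 73.5°.
Check via Clairaut: cos φ_max = |cos φ₁| · sin C = cos(24.9°)·sin(18.3°) ≈ 0.284, again giving ≈ 73.5°.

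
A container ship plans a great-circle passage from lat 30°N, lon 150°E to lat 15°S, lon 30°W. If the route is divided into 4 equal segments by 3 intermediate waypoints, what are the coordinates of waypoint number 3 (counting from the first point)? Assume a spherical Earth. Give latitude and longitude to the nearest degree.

≈ lat 26°N, lon 30°W

Write both endpoints as unit vectors p₁, p₂ with components (cos φ cos λ, cos φ sin λ, sin φ).
The central angle between the endpoints is δ = arccos(p₁·p₂) ≈ 2.880 rad (165.0°).
Interpolate at f = 3/4 with slerp weights a = sin((1−f)δ)/sin δ ≈ 2.548, b = sin(fδ)/sin δ ≈ 3.213.
p = a·p₁ + b·p₂ ≈ (0.777, -0.448, 0.442); φ = arcsin(p_z) ≈ 26.25°, λ = atan2(p_y, p_x) ≈ -30.00°.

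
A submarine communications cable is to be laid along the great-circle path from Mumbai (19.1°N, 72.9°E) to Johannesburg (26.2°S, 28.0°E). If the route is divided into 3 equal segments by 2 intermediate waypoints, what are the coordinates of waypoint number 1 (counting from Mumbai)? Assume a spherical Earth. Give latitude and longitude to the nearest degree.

Write both endpoints as unit vectors p₁, p₂ with components (cos φ cos λ, cos φ sin λ, sin φ).
The central angle between the endpoints is δ = arccos(p₁·p₂) ≈ 1.097 rad (62.9°).
Interpolate at f = 1/3 with slerp weights a = sin((1−f)δ)/sin δ ≈ 0.751, b = sin(fδ)/sin δ ≈ 0.402.
p = a·p₁ + b·p₂ ≈ (0.527, 0.847, 0.068); φ = arcsin(p_z) ≈ 3.91°, λ = atan2(p_y, p_x) ≈ 58.12°.

≈ (4°N, 58°E)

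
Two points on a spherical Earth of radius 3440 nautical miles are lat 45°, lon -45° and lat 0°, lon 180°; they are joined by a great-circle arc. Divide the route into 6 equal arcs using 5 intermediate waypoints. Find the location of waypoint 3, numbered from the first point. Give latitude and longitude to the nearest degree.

Convert each endpoint to a unit vector on the sphere (x = cos φ cos λ, y = cos φ sin λ, z = sin φ).
The central angle between the endpoints is δ = arccos(p₁·p₂) ≈ 2.094 rad (120.0°).
Interpolate at f = 3/6 with slerp weights a = sin((1−f)δ)/sin δ ≈ 1.000, b = sin(fδ)/sin δ ≈ 1.000.
p = a·p₁ + b·p₂ ≈ (-0.500, -0.500, 0.707); φ = arcsin(p_z) ≈ 45.00°, λ = atan2(p_y, p_x) ≈ -135.00°.

≈ lat 45°, lon -135°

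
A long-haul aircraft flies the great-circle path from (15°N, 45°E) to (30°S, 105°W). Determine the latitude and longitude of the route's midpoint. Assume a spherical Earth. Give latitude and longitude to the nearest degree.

Convert each endpoint to a unit vector on the sphere (x = cos φ cos λ, y = cos φ sin λ, z = sin φ).
The central angle between the endpoints is δ = arccos(p₁·p₂) ≈ 2.594 rad (148.6°).
Interpolate at f = 1/2 with slerp weights a = sin((1−f)δ)/sin δ ≈ 1.850, b = sin(fδ)/sin δ ≈ 1.850.
p = a·p₁ + b·p₂ ≈ (0.849, -0.284, -0.446); φ = arcsin(p_z) ≈ -26.49°, λ = atan2(p_y, p_x) ≈ -18.50°.

≈ (26°S, 18°W)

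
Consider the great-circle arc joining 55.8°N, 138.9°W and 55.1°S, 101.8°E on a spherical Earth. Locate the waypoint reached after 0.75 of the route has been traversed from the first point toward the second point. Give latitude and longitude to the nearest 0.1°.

≈ 30.2°S, 139.9°E

The haversine formula gives a central angle δ ≈ 2.560 rad (146.7°) between the endpoints.
Interpolate at f = 0.75 with slerp weights a = sin((1−f)δ)/sin δ ≈ 1.088, b = sin(fδ)/sin δ ≈ 1.711.
p = a·p₁ + b·p₂ ≈ (-0.661, 0.556, -0.504); φ = arcsin(p_z) ≈ -30.25°, λ = atan2(p_y, p_x) ≈ 139.90°.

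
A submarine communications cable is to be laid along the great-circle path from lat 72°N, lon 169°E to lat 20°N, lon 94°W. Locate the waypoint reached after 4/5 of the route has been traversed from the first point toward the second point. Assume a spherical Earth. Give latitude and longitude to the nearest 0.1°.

≈ lat 33.8°N, lon 99.6°W

From cos δ = sin φ₁ sin φ₂ + cos φ₁ cos φ₂ cos Δλ, the central angle is δ ≈ 1.277 rad (73.1°).
Interpolate at f = 4/5 with slerp weights a = sin((1−f)δ)/sin δ ≈ 0.264, b = sin(fδ)/sin δ ≈ 0.891.
p = a·p₁ + b·p₂ ≈ (-0.138, -0.820, 0.556); φ = arcsin(p_z) ≈ 33.76°, λ = atan2(p_y, p_x) ≈ -99.59°.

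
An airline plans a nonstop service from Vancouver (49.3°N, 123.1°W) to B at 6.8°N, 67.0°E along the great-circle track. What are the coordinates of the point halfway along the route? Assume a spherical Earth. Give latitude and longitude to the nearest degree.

≈ 67°N, 85°E

Convert each endpoint to a unit vector on the sphere (x = cos φ cos λ, y = cos φ sin λ, z = sin φ).
The central angle between the endpoints is δ = arccos(p₁·p₂) ≈ 2.150 rad (123.2°).
Interpolate at f = 1/2 with slerp weights a = sin((1−f)δ)/sin δ ≈ 1.051, b = sin(fδ)/sin δ ≈ 1.051.
p = a·p₁ + b·p₂ ≈ (0.034, 0.387, 0.922); φ = arcsin(p_z) ≈ 67.16°, λ = atan2(p_y, p_x) ≈ 85.05°.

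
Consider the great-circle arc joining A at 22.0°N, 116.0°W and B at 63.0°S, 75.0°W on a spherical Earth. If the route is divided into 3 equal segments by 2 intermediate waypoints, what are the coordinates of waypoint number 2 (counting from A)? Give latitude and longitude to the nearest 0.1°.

≈ 36.0°S, 97.3°W

Write both endpoints as unit vectors p₁, p₂ with components (cos φ cos λ, cos φ sin λ, sin φ).
The central angle between the endpoints is δ = arccos(p₁·p₂) ≈ 1.587 rad (90.9°).
Interpolate at f = 2/3 with slerp weights a = sin((1−f)δ)/sin δ ≈ 0.505, b = sin(fδ)/sin δ ≈ 0.871.
p = a·p₁ + b·p₂ ≈ (-0.103, -0.803, -0.587); φ = arcsin(p_z) ≈ -35.97°, λ = atan2(p_y, p_x) ≈ -97.29°.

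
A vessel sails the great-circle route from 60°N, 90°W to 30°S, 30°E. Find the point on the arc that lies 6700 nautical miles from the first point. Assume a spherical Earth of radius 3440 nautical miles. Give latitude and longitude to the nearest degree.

≈ 14°S, 19°E

Write both endpoints as unit vectors p₁, p₂ with components (cos φ cos λ, cos φ sin λ, sin φ).
The central angle between the endpoints is δ = arccos(p₁·p₂) ≈ 2.278 rad (130.5°). The total great-circle distance is δ·R ≈ 2.278 × 3440 ≈ 7835 nmi, so the target fraction is f = 6700/7835 ≈ 0.855.
Interpolate at f ≈ 0.855 with slerp weights a = sin((1−f)δ)/sin δ ≈ 0.426, b = sin(fδ)/sin δ ≈ 1.223.
p = a·p₁ + b·p₂ ≈ (0.917, 0.316, -0.242); φ = arcsin(p_z) ≈ -14.02°, λ = atan2(p_y, p_x) ≈ 19.03°.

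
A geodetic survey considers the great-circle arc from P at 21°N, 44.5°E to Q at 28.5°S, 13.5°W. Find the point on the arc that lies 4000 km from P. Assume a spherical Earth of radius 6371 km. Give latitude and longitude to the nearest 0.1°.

≈ 3.3°S, 17.5°E

Convert each endpoint to a unit vector on the sphere (x = cos φ cos λ, y = cos φ sin λ, z = sin φ).
The central angle between the endpoints is δ = arccos(p₁·p₂) ≈ 1.304 rad (74.7°). The total great-circle distance is δ·R ≈ 1.304 × 6371 ≈ 8307 km, so the target fraction is f = 4000/8307 ≈ 0.482.
Interpolate at f ≈ 0.482 with slerp weights a = sin((1−f)δ)/sin δ ≈ 0.649, b = sin(fδ)/sin δ ≈ 0.609.
p = a·p₁ + b·p₂ ≈ (0.952, 0.300, -0.058); φ = arcsin(p_z) ≈ -3.33°, λ = atan2(p_y, p_x) ≈ 17.46°.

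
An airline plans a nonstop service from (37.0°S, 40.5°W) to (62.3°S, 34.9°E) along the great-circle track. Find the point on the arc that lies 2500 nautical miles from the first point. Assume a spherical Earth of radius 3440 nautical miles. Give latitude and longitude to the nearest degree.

≈ (62°S, 14°E)

The haversine formula gives a central angle δ ≈ 0.894 rad (51.2°) between the endpoints. The total great-circle distance is δ·R ≈ 0.894 × 3440 ≈ 3075 nmi, so the target fraction is f = 2500/3075 ≈ 0.813.
Interpolate at f ≈ 0.813 with slerp weights a = sin((1−f)δ)/sin δ ≈ 0.213, b = sin(fδ)/sin δ ≈ 0.852.
p = a·p₁ + b·p₂ ≈ (0.455, 0.116, -0.883); φ = arcsin(p_z) ≈ -62.02°, λ = atan2(p_y, p_x) ≈ 14.32°.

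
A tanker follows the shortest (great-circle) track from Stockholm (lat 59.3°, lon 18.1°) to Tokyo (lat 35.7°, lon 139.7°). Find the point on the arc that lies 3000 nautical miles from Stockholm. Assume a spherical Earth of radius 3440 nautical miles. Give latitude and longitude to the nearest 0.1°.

≈ lat 55.5°, lon 121.1°

Convert each endpoint to a unit vector on the sphere (x = cos φ cos λ, y = cos φ sin λ, z = sin φ).
The central angle between the endpoints is δ = arccos(p₁·p₂) ≈ 1.282 rad (73.5°). The total great-circle distance is δ·R ≈ 1.282 × 3440 ≈ 4411 nmi, so the target fraction is f = 3000/4411 ≈ 0.680.
Interpolate at f ≈ 0.680 with slerp weights a = sin((1−f)δ)/sin δ ≈ 0.416, b = sin(fδ)/sin δ ≈ 0.799.
p = a·p₁ + b·p₂ ≈ (-0.293, 0.485, 0.824); φ = arcsin(p_z) ≈ 55.46°, λ = atan2(p_y, p_x) ≈ 121.09°.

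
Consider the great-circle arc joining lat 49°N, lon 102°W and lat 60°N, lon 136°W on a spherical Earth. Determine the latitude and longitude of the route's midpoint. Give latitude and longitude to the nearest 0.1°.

Convert each endpoint to a unit vector on the sphere (x = cos φ cos λ, y = cos φ sin λ, z = sin φ).
The central angle between the endpoints is δ = arccos(p₁·p₂) ≈ 0.388 rad (22.2°).
Interpolate at f = 1/2 with slerp weights a = sin((1−f)δ)/sin δ ≈ 0.510, b = sin(fδ)/sin δ ≈ 0.510.
p = a·p₁ + b·p₂ ≈ (-0.253, -0.504, 0.826); φ = arcsin(p_z) ≈ 55.68°, λ = atan2(p_y, p_x) ≈ -116.64°.

≈ lat 55.7°N, lon 116.6°W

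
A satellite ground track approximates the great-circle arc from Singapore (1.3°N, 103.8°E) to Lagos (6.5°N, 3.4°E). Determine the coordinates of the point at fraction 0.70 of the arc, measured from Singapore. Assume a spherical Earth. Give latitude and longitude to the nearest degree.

Convert each endpoint to a unit vector on the sphere (x = cos φ cos λ, y = cos φ sin λ, z = sin φ).
The central angle between the endpoints is δ = arccos(p₁·p₂) ≈ 1.748 rad (100.2°).
Interpolate at f = 0.70 with slerp weights a = sin((1−f)δ)/sin δ ≈ 0.509, b = sin(fδ)/sin δ ≈ 0.955.
p = a·p₁ + b·p₂ ≈ (0.826, 0.550, 0.120); φ = arcsin(p_z) ≈ 6.88°, λ = atan2(p_y, p_x) ≈ 33.66°.

≈ 7°N, 34°E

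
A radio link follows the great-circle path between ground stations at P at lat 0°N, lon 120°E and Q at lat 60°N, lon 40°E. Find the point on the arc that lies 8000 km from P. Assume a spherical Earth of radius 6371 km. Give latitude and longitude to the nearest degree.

Write both endpoints as unit vectors p₁, p₂ with components (cos φ cos λ, cos φ sin λ, sin φ).
The central angle between the endpoints is δ = arccos(p₁·p₂) ≈ 1.484 rad (85.0°). The total great-circle distance is δ·R ≈ 1.484 × 6371 ≈ 9454 km, so the target fraction is f = 8000/9454 ≈ 0.846.
Interpolate at f ≈ 0.846 with slerp weights a = sin((1−f)δ)/sin δ ≈ 0.227, b = sin(fδ)/sin δ ≈ 0.954.
p = a·p₁ + b·p₂ ≈ (0.252, 0.503, 0.827); φ = arcsin(p_z) ≈ 55.74°, λ = atan2(p_y, p_x) ≈ 63.40°.

≈ lat 56°N, lon 63°E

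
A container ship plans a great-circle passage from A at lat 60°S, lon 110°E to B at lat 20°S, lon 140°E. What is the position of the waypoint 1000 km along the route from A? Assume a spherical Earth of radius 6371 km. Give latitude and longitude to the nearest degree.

≈ lat 53°S, lon 120°E

Write both endpoints as unit vectors p₁, p₂ with components (cos φ cos λ, cos φ sin λ, sin φ).
The central angle between the endpoints is δ = arccos(p₁·p₂) ≈ 0.791 rad (45.3°). The total great-circle distance is δ·R ≈ 0.791 × 6371 ≈ 5040 km, so the target fraction is f = 1000/5040 ≈ 0.198.
Interpolate at f ≈ 0.198 with slerp weights a = sin((1−f)δ)/sin δ ≈ 0.833, b = sin(fδ)/sin δ ≈ 0.220.
p = a·p₁ + b·p₂ ≈ (-0.301, 0.524, -0.797); φ = arcsin(p_z) ≈ -52.82°, λ = atan2(p_y, p_x) ≈ 119.84°.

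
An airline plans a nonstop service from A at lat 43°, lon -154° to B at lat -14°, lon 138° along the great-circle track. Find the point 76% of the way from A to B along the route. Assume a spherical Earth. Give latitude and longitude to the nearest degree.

≈ lat 1°, lon 152°

Convert each endpoint to a unit vector on the sphere (x = cos φ cos λ, y = cos φ sin λ, z = sin φ).
The central angle between the endpoints is δ = arccos(p₁·p₂) ≈ 1.470 rad (84.2°).
Interpolate at f = 0.76 with slerp weights a = sin((1−f)δ)/sin δ ≈ 0.347, b = sin(fδ)/sin δ ≈ 0.903.
p = a·p₁ + b·p₂ ≈ (-0.880, 0.475, 0.018); φ = arcsin(p_z) ≈ 1.05°, λ = atan2(p_y, p_x) ≈ 151.62°.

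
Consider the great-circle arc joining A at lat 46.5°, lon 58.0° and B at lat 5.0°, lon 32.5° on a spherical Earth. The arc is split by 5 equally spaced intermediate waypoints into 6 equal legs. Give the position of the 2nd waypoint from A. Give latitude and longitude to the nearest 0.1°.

The haversine formula gives a central angle δ ≈ 0.820 rad (47.0°) between the endpoints.
Interpolate at f = 2/6 with slerp weights a = sin((1−f)δ)/sin δ ≈ 0.711, b = sin(fδ)/sin δ ≈ 0.369.
p = a·p₁ + b·p₂ ≈ (0.570, 0.613, 0.548); φ = arcsin(p_z) ≈ 33.22°, λ = atan2(p_y, p_x) ≈ 47.09°.

≈ lat 33.2°, lon 47.1°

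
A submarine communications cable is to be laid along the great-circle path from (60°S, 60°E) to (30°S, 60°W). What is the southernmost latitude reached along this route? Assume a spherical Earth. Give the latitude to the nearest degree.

The great circle lies in the plane with unit normal n̂ = (p₁ × p₂)/|p₁ × p₂|.
Here n̂_z ≈ -0.384; the vertex latitude is φ_max = arccos|n̂_z| ≈ 67.4°.

≈ 67°S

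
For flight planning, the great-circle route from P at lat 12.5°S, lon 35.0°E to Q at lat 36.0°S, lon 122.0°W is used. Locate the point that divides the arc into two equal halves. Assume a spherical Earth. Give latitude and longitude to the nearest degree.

≈ lat 64°S, lon 19°W

Write both endpoints as unit vectors p₁, p₂ with components (cos φ cos λ, cos φ sin λ, sin φ).
The central angle between the endpoints is δ = arccos(p₁·p₂) ≈ 2.214 rad (126.9°).
Interpolate at f = 1/2 with slerp weights a = sin((1−f)δ)/sin δ ≈ 1.118, b = sin(fδ)/sin δ ≈ 1.118.
p = a·p₁ + b·p₂ ≈ (0.415, -0.141, -0.899); φ = arcsin(p_z) ≈ -64.02°, λ = atan2(p_y, p_x) ≈ -18.77°.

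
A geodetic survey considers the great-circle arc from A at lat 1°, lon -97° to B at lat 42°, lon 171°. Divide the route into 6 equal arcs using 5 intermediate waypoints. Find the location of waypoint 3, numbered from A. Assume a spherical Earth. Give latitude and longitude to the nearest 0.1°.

≈ lat 29.3°, lon -134.3°

Convert each endpoint to a unit vector on the sphere (x = cos φ cos λ, y = cos φ sin λ, z = sin φ).
The central angle between the endpoints is δ = arccos(p₁·p₂) ≈ 1.585 rad (90.8°).
Interpolate at f = 3/6 with slerp weights a = sin((1−f)δ)/sin δ ≈ 0.712, b = sin(fδ)/sin δ ≈ 0.712.
p = a·p₁ + b·p₂ ≈ (-0.610, -0.624, 0.489); φ = arcsin(p_z) ≈ 29.27°, λ = atan2(p_y, p_x) ≈ -134.33°.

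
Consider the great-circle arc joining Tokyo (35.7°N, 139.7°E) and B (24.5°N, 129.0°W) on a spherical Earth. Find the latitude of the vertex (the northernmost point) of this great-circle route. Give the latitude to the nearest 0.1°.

≈ 40.7°N

The great circle lies in the plane with unit normal n̂ = (p₁ × p₂)/|p₁ × p₂|.
Here n̂_z ≈ +0.758; the vertex latitude is φ_max = arccos|n̂_z| ≈ 40.7°.
Check via Clairaut: cos φ_max = |cos φ₁| · sin C = cos(35.7°)·sin(69.0°) ≈ 0.758, again giving ≈ 40.7°.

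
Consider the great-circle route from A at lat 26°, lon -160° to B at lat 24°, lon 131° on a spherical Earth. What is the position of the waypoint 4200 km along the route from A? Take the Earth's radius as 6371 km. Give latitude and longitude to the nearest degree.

≈ lat 29°, lon 157°

From cos δ = sin φ₁ sin φ₂ + cos φ₁ cos φ₂ cos Δλ, the central angle is δ ≈ 1.079 rad (61.8°). The total great-circle distance is δ·R ≈ 1.079 × 6371 ≈ 6872 km, so the target fraction is f = 4200/6872 ≈ 0.611.
Interpolate at f ≈ 0.611 with slerp weights a = sin((1−f)δ)/sin δ ≈ 0.462, b = sin(fδ)/sin δ ≈ 0.695.
p = a·p₁ + b·p₂ ≈ (-0.807, 0.337, 0.485); φ = arcsin(p_z) ≈ 29.03°, λ = atan2(p_y, p_x) ≈ 157.32°.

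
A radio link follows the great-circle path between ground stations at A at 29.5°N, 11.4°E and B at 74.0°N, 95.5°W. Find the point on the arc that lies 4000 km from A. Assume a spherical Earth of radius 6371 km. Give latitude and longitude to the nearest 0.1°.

≈ 62.6°N, 10.2°W

Write both endpoints as unit vectors p₁, p₂ with components (cos φ cos λ, cos φ sin λ, sin φ).
The central angle between the endpoints is δ = arccos(p₁·p₂) ≈ 1.155 rad (66.2°). The total great-circle distance is δ·R ≈ 1.155 × 6371 ≈ 7361 km, so the target fraction is f = 4000/7361 ≈ 0.543.
Interpolate at f ≈ 0.543 with slerp weights a = sin((1−f)δ)/sin δ ≈ 0.550, b = sin(fδ)/sin δ ≈ 0.642.
p = a·p₁ + b·p₂ ≈ (0.452, -0.082, 0.888); φ = arcsin(p_z) ≈ 62.63°, λ = atan2(p_y, p_x) ≈ -10.21°.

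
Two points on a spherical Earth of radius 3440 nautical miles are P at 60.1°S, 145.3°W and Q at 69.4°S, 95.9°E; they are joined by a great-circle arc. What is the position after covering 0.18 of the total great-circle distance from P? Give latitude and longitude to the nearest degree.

≈ 67°S, 154°W

Convert each endpoint to a unit vector on the sphere (x = cos φ cos λ, y = cos φ sin λ, z = sin φ).
The central angle between the endpoints is δ = arccos(p₁·p₂) ≈ 0.757 rad (43.4°).
Interpolate at f = 0.18 with slerp weights a = sin((1−f)δ)/sin δ ≈ 0.847, b = sin(fδ)/sin δ ≈ 0.198.
p = a·p₁ + b·p₂ ≈ (-0.354, -0.171, -0.919); φ = arcsin(p_z) ≈ -66.83°, λ = atan2(p_y, p_x) ≈ -154.22°.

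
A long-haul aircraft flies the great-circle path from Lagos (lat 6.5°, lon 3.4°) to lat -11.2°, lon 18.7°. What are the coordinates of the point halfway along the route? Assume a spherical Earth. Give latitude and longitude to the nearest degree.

≈ lat -2°, lon 11°

Write both endpoints as unit vectors p₁, p₂ with components (cos φ cos λ, cos φ sin λ, sin φ).
The central angle between the endpoints is δ = arccos(p₁·p₂) ≈ 0.407 rad (23.3°).
Interpolate at f = 1/2 with slerp weights a = sin((1−f)δ)/sin δ ≈ 0.511, b = sin(fδ)/sin δ ≈ 0.511.
p = a·p₁ + b·p₂ ≈ (0.981, 0.191, -0.041); φ = arcsin(p_z) ≈ -2.37°, λ = atan2(p_y, p_x) ≈ 11.00°.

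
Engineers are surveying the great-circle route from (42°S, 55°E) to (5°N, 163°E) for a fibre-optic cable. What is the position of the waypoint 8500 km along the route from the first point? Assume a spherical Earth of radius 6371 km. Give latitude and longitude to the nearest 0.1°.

Write both endpoints as unit vectors p₁, p₂ with components (cos φ cos λ, cos φ sin λ, sin φ).
The central angle between the endpoints is δ = arccos(p₁·p₂) ≈ 1.862 rad (106.7°). The total great-circle distance is δ·R ≈ 1.862 × 6371 ≈ 11863 km, so the target fraction is f = 8500/11863 ≈ 0.717.
Interpolate at f ≈ 0.717 with slerp weights a = sin((1−f)δ)/sin δ ≈ 0.526, b = sin(fδ)/sin δ ≈ 1.015.
p = a·p₁ + b·p₂ ≈ (-0.743, 0.616, -0.263); φ = arcsin(p_z) ≈ -15.27°, λ = atan2(p_y, p_x) ≈ 140.34°.

≈ (15.3°S, 140.3°E)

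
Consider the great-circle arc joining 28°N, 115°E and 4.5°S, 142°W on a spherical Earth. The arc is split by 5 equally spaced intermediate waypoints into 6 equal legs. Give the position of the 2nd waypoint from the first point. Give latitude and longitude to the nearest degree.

The haversine formula gives a central angle δ ≈ 1.808 rad (103.6°) between the endpoints.
Interpolate at f = 2/6 with slerp weights a = sin((1−f)δ)/sin δ ≈ 0.961, b = sin(fδ)/sin δ ≈ 0.583.
p = a·p₁ + b·p₂ ≈ (-0.817, 0.411, 0.405); φ = arcsin(p_z) ≈ 23.91°, λ = atan2(p_y, p_x) ≈ 153.29°.

≈ 24°N, 153°E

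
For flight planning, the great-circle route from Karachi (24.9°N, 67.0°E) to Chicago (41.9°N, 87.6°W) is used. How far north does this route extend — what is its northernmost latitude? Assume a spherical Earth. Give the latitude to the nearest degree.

≈ 72°N

The great circle lies in the plane with unit normal n̂ = (p₁ × p₂)/|p₁ × p₂|.
Here n̂_z ≈ -0.307; the vertex latitude is φ_max = arccos|n̂_z| ≈ 72.1°.
Check via Clairaut: cos φ_max = |cos φ₁| · sin C = cos(24.9°)·sin(19.8°) ≈ 0.307, again giving ≈ 72.1°.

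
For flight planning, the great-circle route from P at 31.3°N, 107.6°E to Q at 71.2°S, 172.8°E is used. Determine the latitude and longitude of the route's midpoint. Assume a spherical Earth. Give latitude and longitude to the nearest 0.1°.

The haversine formula gives a central angle δ ≈ 1.957 rad (112.1°) between the endpoints.
Interpolate at f = 1/2 with slerp weights a = sin((1−f)δ)/sin δ ≈ 0.895, b = sin(fδ)/sin δ ≈ 0.895.
p = a·p₁ + b·p₂ ≈ (-0.518, 0.765, -0.382); φ = arcsin(p_z) ≈ -22.48°, λ = atan2(p_y, p_x) ≈ 124.07°.

≈ 22.5°S, 124.1°E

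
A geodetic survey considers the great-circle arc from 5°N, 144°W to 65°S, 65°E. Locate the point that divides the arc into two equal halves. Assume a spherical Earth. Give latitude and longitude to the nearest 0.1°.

Write both endpoints as unit vectors p₁, p₂ with components (cos φ cos λ, cos φ sin λ, sin φ).
The central angle between the endpoints is δ = arccos(p₁·p₂) ≈ 2.034 rad (116.6°).
Interpolate at f = 1/2 with slerp weights a = sin((1−f)δ)/sin δ ≈ 0.951, b = sin(fδ)/sin δ ≈ 0.951.
p = a·p₁ + b·p₂ ≈ (-0.597, -0.193, -0.779); φ = arcsin(p_z) ≈ -51.17°, λ = atan2(p_y, p_x) ≈ -162.11°.

≈ 51.2°S, 162.1°W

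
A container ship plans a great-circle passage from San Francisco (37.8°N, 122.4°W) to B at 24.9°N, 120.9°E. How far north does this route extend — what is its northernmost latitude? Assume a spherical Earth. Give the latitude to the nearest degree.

The great circle lies in the plane with unit normal n̂ = (p₁ × p₂)/|p₁ × p₂|.
Here n̂_z ≈ -0.642; the vertex latitude is φ_max = arccos|n̂_z| ≈ 50.1°.
Check via Clairaut: cos φ_max = |cos φ₁| · sin C = cos(37.8°)·sin(54.3°) ≈ 0.642, again giving ≈ 50.1°.

≈ 50°N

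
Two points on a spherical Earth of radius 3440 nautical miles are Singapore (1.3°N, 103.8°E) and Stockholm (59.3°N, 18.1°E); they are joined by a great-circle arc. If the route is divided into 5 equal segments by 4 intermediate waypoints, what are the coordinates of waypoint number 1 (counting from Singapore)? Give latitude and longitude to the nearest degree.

The haversine formula gives a central angle δ ≈ 1.513 rad (86.7°) between the endpoints.
Interpolate at f = 1/5 with slerp weights a = sin((1−f)δ)/sin δ ≈ 0.937, b = sin(fδ)/sin δ ≈ 0.298.
p = a·p₁ + b·p₂ ≈ (-0.079, 0.957, 0.278); φ = arcsin(p_z) ≈ 16.14°, λ = atan2(p_y, p_x) ≈ 94.70°.

≈ 16°N, 95°E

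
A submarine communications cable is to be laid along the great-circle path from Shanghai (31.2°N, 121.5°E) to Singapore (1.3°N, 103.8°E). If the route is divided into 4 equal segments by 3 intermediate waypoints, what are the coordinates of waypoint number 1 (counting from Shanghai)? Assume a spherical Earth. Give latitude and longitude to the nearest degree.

≈ 24°N, 116°E

The haversine formula gives a central angle δ ≈ 0.598 rad (34.3°) between the endpoints.
Interpolate at f = 1/4 with slerp weights a = sin((1−f)δ)/sin δ ≈ 0.770, b = sin(fδ)/sin δ ≈ 0.265.
p = a·p₁ + b·p₂ ≈ (-0.407, 0.819, 0.405); φ = arcsin(p_z) ≈ 23.89°, λ = atan2(p_y, p_x) ≈ 116.45°.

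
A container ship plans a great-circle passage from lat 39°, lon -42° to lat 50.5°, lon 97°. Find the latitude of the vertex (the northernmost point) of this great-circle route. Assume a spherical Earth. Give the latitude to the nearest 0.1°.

≈ 71.0°

The great circle lies in the plane with unit normal n̂ = (p₁ × p₂)/|p₁ × p₂|.
Here n̂_z ≈ +0.326; the vertex latitude is φ_max = arccos|n̂_z| ≈ 71.0°.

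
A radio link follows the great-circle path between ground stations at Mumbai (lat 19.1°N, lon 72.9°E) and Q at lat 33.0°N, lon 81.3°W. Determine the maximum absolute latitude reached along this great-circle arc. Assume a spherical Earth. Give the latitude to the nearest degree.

≈ 66°N

The great circle lies in the plane with unit normal n̂ = (p₁ × p₂)/|p₁ × p₂|.
Here n̂_z ≈ -0.408; the vertex latitude is φ_max = arccos|n̂_z| ≈ 65.9°.
Check via Clairaut: cos φ_max = |cos φ₁| · sin C = cos(19.1°)·sin(25.6°) ≈ 0.408, again giving ≈ 65.9°.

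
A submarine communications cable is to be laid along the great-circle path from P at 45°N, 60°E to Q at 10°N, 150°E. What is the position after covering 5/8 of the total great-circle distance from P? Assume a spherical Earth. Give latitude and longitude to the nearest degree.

≈ 30°N, 125°E

Write both endpoints as unit vectors p₁, p₂ with components (cos φ cos λ, cos φ sin λ, sin φ).
The central angle between the endpoints is δ = arccos(p₁·p₂) ≈ 1.448 rad (82.9°).
Interpolate at f = 5/8 with slerp weights a = sin((1−f)δ)/sin δ ≈ 0.521, b = sin(fδ)/sin δ ≈ 0.792.
p = a·p₁ + b·p₂ ≈ (-0.492, 0.709, 0.506); φ = arcsin(p_z) ≈ 30.38°, λ = atan2(p_y, p_x) ≈ 124.74°.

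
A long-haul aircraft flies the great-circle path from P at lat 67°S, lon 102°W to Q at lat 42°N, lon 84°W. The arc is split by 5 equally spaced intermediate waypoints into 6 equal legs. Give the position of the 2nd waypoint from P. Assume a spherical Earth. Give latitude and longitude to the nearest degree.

≈ lat 31°S, lon 92°W

Convert each endpoint to a unit vector on the sphere (x = cos φ cos λ, y = cos φ sin λ, z = sin φ).
The central angle between the endpoints is δ = arccos(p₁·p₂) ≈ 1.917 rad (109.9°).
Interpolate at f = 2/6 with slerp weights a = sin((1−f)δ)/sin δ ≈ 1.018, b = sin(fδ)/sin δ ≈ 0.634.
p = a·p₁ + b·p₂ ≈ (-0.033, -0.858, -0.513); φ = arcsin(p_z) ≈ -30.85°, λ = atan2(p_y, p_x) ≈ -92.23°.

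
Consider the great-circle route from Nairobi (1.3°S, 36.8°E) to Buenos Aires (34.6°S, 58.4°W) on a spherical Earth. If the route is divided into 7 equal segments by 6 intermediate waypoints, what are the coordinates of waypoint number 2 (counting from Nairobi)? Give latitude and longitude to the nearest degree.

From cos δ = sin φ₁ sin φ₂ + cos φ₁ cos φ₂ cos Δλ, the central angle is δ ≈ 1.633 rad (93.5°).
Interpolate at f = 2/7 with slerp weights a = sin((1−f)δ)/sin δ ≈ 0.921, b = sin(fδ)/sin δ ≈ 0.451.
p = a·p₁ + b·p₂ ≈ (0.932, 0.236, -0.277); φ = arcsin(p_z) ≈ -16.07°, λ = atan2(p_y, p_x) ≈ 14.20°.

≈ 16°S, 14°E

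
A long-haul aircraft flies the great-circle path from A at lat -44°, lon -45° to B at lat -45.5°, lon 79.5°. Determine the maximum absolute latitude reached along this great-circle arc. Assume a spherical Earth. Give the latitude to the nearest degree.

The great circle lies in the plane with unit normal n̂ = (p₁ × p₂)/|p₁ × p₂|.
Here n̂_z ≈ +0.425; the vertex latitude is φ_max = arccos|n̂_z| ≈ 64.9°.
Check via Clairaut: cos φ_max = |cos φ₁| · sin C = cos(44.0°)·sin(143.8°) ≈ 0.425, again giving ≈ 64.9°.

≈ -65°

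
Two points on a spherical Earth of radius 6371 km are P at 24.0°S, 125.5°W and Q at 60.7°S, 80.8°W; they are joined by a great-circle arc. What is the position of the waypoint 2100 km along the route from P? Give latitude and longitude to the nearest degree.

≈ 40°S, 114°W

From cos δ = sin φ₁ sin φ₂ + cos φ₁ cos φ₂ cos Δλ, the central angle is δ ≈ 0.833 rad (47.7°). The total great-circle distance is δ·R ≈ 0.833 × 6371 ≈ 5309 km, so the target fraction is f = 2100/5309 ≈ 0.396.
Interpolate at f ≈ 0.396 with slerp weights a = sin((1−f)δ)/sin δ ≈ 0.652, b = sin(fδ)/sin δ ≈ 0.437.
p = a·p₁ + b·p₂ ≈ (-0.312, -0.696, -0.647); φ = arcsin(p_z) ≈ -40.29°, λ = atan2(p_y, p_x) ≈ -114.12°.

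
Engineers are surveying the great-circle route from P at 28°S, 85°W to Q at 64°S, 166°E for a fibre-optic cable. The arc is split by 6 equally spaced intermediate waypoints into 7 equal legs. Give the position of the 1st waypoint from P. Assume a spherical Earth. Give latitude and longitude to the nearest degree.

≈ 37°S, 91°W

From cos δ = sin φ₁ sin φ₂ + cos φ₁ cos φ₂ cos Δλ, the central angle is δ ≈ 1.270 rad (72.8°).
Interpolate at f = 1/7 with slerp weights a = sin((1−f)δ)/sin δ ≈ 0.928, b = sin(fδ)/sin δ ≈ 0.189.
p = a·p₁ + b·p₂ ≈ (-0.009, -0.796, -0.605); φ = arcsin(p_z) ≈ -37.25°, λ = atan2(p_y, p_x) ≈ -90.65°.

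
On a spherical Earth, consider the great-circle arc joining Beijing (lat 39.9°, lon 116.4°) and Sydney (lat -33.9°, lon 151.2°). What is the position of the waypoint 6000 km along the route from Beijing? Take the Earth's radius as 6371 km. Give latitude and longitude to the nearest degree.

The haversine formula gives a central angle δ ≈ 1.405 rad (80.5°) between the endpoints. The total great-circle distance is δ·R ≈ 1.405 × 6371 ≈ 8951 km, so the target fraction is f = 6000/8951 ≈ 0.670.
Interpolate at f ≈ 0.670 with slerp weights a = sin((1−f)δ)/sin δ ≈ 0.453, b = sin(fδ)/sin δ ≈ 0.820.
p = a·p₁ + b·p₂ ≈ (-0.751, 0.639, -0.167); φ = arcsin(p_z) ≈ -9.60°, λ = atan2(p_y, p_x) ≈ 139.60°.

≈ lat -10°, lon 140°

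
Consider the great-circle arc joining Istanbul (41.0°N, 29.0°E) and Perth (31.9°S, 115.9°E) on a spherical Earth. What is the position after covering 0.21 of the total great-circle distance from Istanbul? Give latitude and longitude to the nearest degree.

≈ 28°N, 52°E

Convert each endpoint to a unit vector on the sphere (x = cos φ cos λ, y = cos φ sin λ, z = sin φ).
The central angle between the endpoints is δ = arccos(p₁·p₂) ≈ 1.888 rad (108.2°).
Interpolate at f = 0.21 with slerp weights a = sin((1−f)δ)/sin δ ≈ 1.049, b = sin(fδ)/sin δ ≈ 0.406.
p = a·p₁ + b·p₂ ≈ (0.542, 0.694, 0.474); φ = arcsin(p_z) ≈ 28.27°, λ = atan2(p_y, p_x) ≈ 52.03°.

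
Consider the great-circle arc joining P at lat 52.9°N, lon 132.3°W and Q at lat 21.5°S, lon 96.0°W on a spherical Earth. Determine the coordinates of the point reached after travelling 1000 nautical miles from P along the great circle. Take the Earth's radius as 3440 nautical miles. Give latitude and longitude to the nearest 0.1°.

Write both endpoints as unit vectors p₁, p₂ with components (cos φ cos λ, cos φ sin λ, sin φ).
The central angle between the endpoints is δ = arccos(p₁·p₂) ≈ 1.410 rad (80.8°). The total great-circle distance is δ·R ≈ 1.410 × 3440 ≈ 4851 nmi, so the target fraction is f = 1000/4851 ≈ 0.206.
Interpolate at f ≈ 0.206 with slerp weights a = sin((1−f)δ)/sin δ ≈ 0.912, b = sin(fδ)/sin δ ≈ 0.290.
p = a·p₁ + b·p₂ ≈ (-0.398, -0.675, 0.621); φ = arcsin(p_z) ≈ 38.36°, λ = atan2(p_y, p_x) ≈ -120.53°.

≈ lat 38.4°N, lon 120.5°W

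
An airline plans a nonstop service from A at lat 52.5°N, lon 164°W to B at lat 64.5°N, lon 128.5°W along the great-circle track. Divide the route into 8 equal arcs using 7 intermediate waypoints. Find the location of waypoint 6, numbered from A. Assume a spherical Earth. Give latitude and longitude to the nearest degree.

≈ lat 62°N, lon 140°W

Convert each endpoint to a unit vector on the sphere (x = cos φ cos λ, y = cos φ sin λ, z = sin φ).
The central angle between the endpoints is δ = arccos(p₁·p₂) ≈ 0.378 rad (21.7°).
Interpolate at f = 6/8 with slerp weights a = sin((1−f)δ)/sin δ ≈ 0.256, b = sin(fδ)/sin δ ≈ 0.758.
p = a·p₁ + b·p₂ ≈ (-0.353, -0.298, 0.887); φ = arcsin(p_z) ≈ 62.49°, λ = atan2(p_y, p_x) ≈ -139.78°.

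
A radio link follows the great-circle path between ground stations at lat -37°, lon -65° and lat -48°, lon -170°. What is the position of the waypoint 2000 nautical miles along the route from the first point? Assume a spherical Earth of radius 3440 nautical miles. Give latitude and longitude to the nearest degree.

≈ lat -56°, lon -106°

The haversine formula gives a central angle δ ≈ 1.257 rad (72.0°) between the endpoints. The total great-circle distance is δ·R ≈ 1.257 × 3440 ≈ 4323 nmi, so the target fraction is f = 2000/4323 ≈ 0.463.
Interpolate at f ≈ 0.463 with slerp weights a = sin((1−f)δ)/sin δ ≈ 0.657, b = sin(fδ)/sin δ ≈ 0.577.
p = a·p₁ + b·p₂ ≈ (-0.159, -0.543, -0.825); φ = arcsin(p_z) ≈ -55.56°, λ = atan2(p_y, p_x) ≈ -106.29°.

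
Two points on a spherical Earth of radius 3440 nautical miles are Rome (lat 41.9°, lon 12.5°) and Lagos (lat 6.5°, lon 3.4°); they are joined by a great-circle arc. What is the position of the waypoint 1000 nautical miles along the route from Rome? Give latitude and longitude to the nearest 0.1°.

The haversine formula gives a central angle δ ≈ 0.634 rad (36.3°) between the endpoints. The total great-circle distance is δ·R ≈ 0.634 × 3440 ≈ 2180 nmi, so the target fraction is f = 1000/2180 ≈ 0.459.
Interpolate at f ≈ 0.459 with slerp weights a = sin((1−f)δ)/sin δ ≈ 0.568, b = sin(fδ)/sin δ ≈ 0.484.
p = a·p₁ + b·p₂ ≈ (0.893, 0.120, 0.434); φ = arcsin(p_z) ≈ 25.73°, λ = atan2(p_y, p_x) ≈ 7.66°.

≈ lat 25.7°, lon 7.7°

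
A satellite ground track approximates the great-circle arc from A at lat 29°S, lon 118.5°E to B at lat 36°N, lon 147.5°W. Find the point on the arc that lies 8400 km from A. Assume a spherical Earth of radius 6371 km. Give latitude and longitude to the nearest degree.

≈ lat 18°N, lon 179°E

From cos δ = sin φ₁ sin φ₂ + cos φ₁ cos φ₂ cos Δλ, the central angle is δ ≈ 1.912 rad (109.5°). The total great-circle distance is δ·R ≈ 1.912 × 6371 ≈ 12179 km, so the target fraction is f = 8400/12179 ≈ 0.690.
Interpolate at f ≈ 0.690 with slerp weights a = sin((1−f)δ)/sin δ ≈ 0.593, b = sin(fδ)/sin δ ≈ 1.027.
p = a·p₁ + b·p₂ ≈ (-0.949, 0.009, 0.316); φ = arcsin(p_z) ≈ 18.44°, λ = atan2(p_y, p_x) ≈ 179.44°.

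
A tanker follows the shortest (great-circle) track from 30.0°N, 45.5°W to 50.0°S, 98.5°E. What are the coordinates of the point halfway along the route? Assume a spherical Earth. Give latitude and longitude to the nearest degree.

≈ 27°S, 2°E

The haversine formula gives a central angle δ ≈ 2.556 rad (146.4°) between the endpoints.
Interpolate at f = 1/2 with slerp weights a = sin((1−f)δ)/sin δ ≈ 1.732, b = sin(fδ)/sin δ ≈ 1.732.
p = a·p₁ + b·p₂ ≈ (0.887, 0.031, -0.461); φ = arcsin(p_z) ≈ -27.44°, λ = atan2(p_y, p_x) ≈ 2.02°.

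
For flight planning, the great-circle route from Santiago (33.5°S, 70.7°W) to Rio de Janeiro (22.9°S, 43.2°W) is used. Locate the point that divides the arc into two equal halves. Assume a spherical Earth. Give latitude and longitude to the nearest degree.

The haversine formula gives a central angle δ ≈ 0.460 rad (26.3°) between the endpoints.
Interpolate at f = 1/2 with slerp weights a = sin((1−f)δ)/sin δ ≈ 0.514, b = sin(fδ)/sin δ ≈ 0.514.
p = a·p₁ + b·p₂ ≈ (0.486, -0.728, -0.483); φ = arcsin(p_z) ≈ -28.90°, λ = atan2(p_y, p_x) ≈ -56.25°.

≈ 29°S, 56°W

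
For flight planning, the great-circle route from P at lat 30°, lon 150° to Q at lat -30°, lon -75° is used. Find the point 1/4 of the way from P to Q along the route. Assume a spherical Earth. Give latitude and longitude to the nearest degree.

≈ lat 18°, lon -174°

Write both endpoints as unit vectors p₁, p₂ with components (cos φ cos λ, cos φ sin λ, sin φ).
The central angle between the endpoints is δ = arccos(p₁·p₂) ≈ 2.466 rad (141.3°).
Interpolate at f = 1/4 with slerp weights a = sin((1−f)δ)/sin δ ≈ 1.537, b = sin(fδ)/sin δ ≈ 0.925.
p = a·p₁ + b·p₂ ≈ (-0.946, -0.108, 0.306); φ = arcsin(p_z) ≈ 17.84°, λ = atan2(p_y, p_x) ≈ -173.50°.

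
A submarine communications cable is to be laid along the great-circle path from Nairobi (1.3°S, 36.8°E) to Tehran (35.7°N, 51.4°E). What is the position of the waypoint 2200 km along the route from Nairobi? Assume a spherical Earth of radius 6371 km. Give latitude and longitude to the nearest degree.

Convert each endpoint to a unit vector on the sphere (x = cos φ cos λ, y = cos φ sin λ, z = sin φ).
The central angle between the endpoints is δ = arccos(p₁·p₂) ≈ 0.688 rad (39.4°). The total great-circle distance is δ·R ≈ 0.688 × 6371 ≈ 4384 km, so the target fraction is f = 2200/4384 ≈ 0.502.
Interpolate at f ≈ 0.502 with slerp weights a = sin((1−f)δ)/sin δ ≈ 0.529, b = sin(fδ)/sin δ ≈ 0.533.
p = a·p₁ + b·p₂ ≈ (0.694, 0.655, 0.299); φ = arcsin(p_z) ≈ 17.40°, λ = atan2(p_y, p_x) ≈ 43.36°.

≈ (17°N, 43°E)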